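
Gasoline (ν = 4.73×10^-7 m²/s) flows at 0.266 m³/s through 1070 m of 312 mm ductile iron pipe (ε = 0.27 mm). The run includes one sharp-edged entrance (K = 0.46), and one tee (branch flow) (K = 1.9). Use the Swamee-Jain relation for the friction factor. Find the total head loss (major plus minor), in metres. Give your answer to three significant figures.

H_L ≈ 42.0 m

V = 4Q/(πD²) = 3.479 m/s; V²/2g = 0.6170 m
Re = 2.29×10^6, ε/D = 8.65×10^-4 → f = 0.01917 (Swamee-Jain)
Major: h_f = f(L/D)·V²/2g = 0.01917·3429·0.6170 = 40.56 m
Minor: ΣK = 2.36; h_m = ΣK·V²/2g = 1.456 m
Total H_L = 40.56 + 1.456 = 42.02 m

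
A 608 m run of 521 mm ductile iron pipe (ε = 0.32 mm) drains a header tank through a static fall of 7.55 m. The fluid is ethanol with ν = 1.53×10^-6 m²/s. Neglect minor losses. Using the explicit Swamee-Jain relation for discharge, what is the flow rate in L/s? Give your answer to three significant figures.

Q ≈ 567 L/s

Swamee-Jain (Type II): Q = -0.965·√(gD⁵h_f/L)·ln[ε/(3.7D) + √(3.17ν²L/(gD³h_f))]
√(gD⁵h_f/L) = √(9.81·0.521⁵·7.55/608) = 0.06838
ε/(3.7D) = 1.66×10^-4; √(3.17ν²L/(gD³h_f)) = 2.08×10^-5
Q = -0.965·0.06838·ln(1.868×10^-4) = 0.5666 m³/s
Check: V = 2.66 m/s, Re = 9.05×10^5, f = 0.01808, h_f = 7.59 m ≈ 7.55 m ✓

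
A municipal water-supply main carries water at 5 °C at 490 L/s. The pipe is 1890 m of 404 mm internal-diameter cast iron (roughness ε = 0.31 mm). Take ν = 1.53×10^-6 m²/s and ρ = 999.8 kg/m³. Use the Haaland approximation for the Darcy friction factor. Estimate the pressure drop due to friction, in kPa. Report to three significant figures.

Δp ≈ 642 kPa

V = 4Q/(πD²) = 4·0.490/(π·0.404²) = 3.822 m/s
Re = VD/ν = 3.822·0.404/1.53×10^-6 = 1.01×10^6 → turbulent
ε/D = 0.31/404 = 7.67×10^-4
Haaland: f = 0.01878
h_f = f(L/D)V²/(2g) = 0.01878·(1890/0.404)·3.822²/(2·9.81) = 65.45 m
Δp = ρg·h_f = 999.8·9.81·65.45 = 641.9 kPa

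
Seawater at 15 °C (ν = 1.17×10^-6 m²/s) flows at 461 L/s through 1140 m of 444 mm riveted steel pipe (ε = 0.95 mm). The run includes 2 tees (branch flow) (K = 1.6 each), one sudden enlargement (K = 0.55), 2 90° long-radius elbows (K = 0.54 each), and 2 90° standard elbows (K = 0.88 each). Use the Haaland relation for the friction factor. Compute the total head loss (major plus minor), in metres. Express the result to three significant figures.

V = 4Q/(πD²) = 2.977 m/s; V²/2g = 0.4518 m
Re = 1.13×10^6, ε/D = 0.00214 → f = 0.02403 (Haaland)
Major: h_f = f(L/D)·V²/2g = 0.02403·2568·0.4518 = 27.88 m
Minor: ΣK = 6.59; h_m = ΣK·V²/2g = 2.978 m
Total H_L = 27.88 + 2.978 = 30.86 m

H_L ≈ 30.9 m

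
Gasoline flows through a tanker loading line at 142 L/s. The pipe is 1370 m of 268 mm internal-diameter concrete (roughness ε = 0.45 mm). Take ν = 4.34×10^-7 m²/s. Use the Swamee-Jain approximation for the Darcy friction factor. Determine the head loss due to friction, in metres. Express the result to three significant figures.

V = 4Q/(πD²) = 4·0.142/(π·0.268²) = 2.517 m/s
Re = VD/ν = 2.517·0.268/4.34×10^-7 = 1.55×10^6 → turbulent
ε/D = 0.45/268 = 0.00168
Swamee-Jain: f = 0.02256
h_f = f(L/D)V²/(2g) = 0.02256·(1370/0.268)·2.517²/(2·9.81) = 37.25 m

h_f ≈ 37.3 m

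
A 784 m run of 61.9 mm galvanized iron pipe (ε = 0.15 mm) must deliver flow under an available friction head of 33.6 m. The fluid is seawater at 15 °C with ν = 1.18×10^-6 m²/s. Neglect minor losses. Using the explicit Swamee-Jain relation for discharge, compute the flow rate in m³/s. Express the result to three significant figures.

Q ≈ 0.00421 m³/s

Swamee-Jain (Type II): Q = -0.965·√(gD⁵h_f/L)·ln[ε/(3.7D) + √(3.17ν²L/(gD³h_f))]
√(gD⁵h_f/L) = √(9.81·0.0619⁵·33.6/784) = 6.181×10^-4
ε/(3.7D) = 6.55×10^-4; √(3.17ν²L/(gD³h_f)) = 2.10×10^-4
Q = -0.965·6.181×10^-4·ln(8.653×10^-4) = 0.004207 m³/s
Check: V = 1.40 m/s, Re = 7.33×10^4, f = 0.02691, h_f = 33.9 m ≈ 33.6 m ✓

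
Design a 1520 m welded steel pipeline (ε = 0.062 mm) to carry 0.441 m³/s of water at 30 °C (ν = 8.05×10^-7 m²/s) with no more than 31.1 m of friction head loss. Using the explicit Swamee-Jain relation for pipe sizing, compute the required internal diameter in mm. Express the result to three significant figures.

Swamee-Jain (Type III): D = 0.66·[ε^1.25·(LQ²/(gh_f))^4.75 + ν·Q^9.4·(L/(gh_f))^5.2]^0.04
LQ²/(gh_f) = 0.9689; L/(gh_f) = 4.982
Term 1 = ε^1.25·(…)^4.75 = 4.74×10^-6; Term 2 = ν·Q^9.4·(…)^5.2 = 1.55×10^-6
D = 0.66·(4.74×10^-6 + 1.55×10^-6)^0.04 = 0.4088 m = 409 mm
Check: V = 3.36 m/s, Re = 1.71×10^6, f = 0.01378, h_f = 29.5 m ≈ 31.1 m ✓

D ≈ 409 mm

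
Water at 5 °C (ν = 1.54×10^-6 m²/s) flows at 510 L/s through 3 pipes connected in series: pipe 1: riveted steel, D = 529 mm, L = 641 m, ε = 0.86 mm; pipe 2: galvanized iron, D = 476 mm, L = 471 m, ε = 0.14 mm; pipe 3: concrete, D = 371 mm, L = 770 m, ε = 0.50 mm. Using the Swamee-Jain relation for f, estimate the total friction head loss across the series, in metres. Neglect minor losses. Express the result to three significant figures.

H ≈ 64.5 m

Pipe 1: V = 2.320 m/s, Re = 7.97×10^5, ε/D = 0.00163, f = 0.02254, h_1 = f(L/D)V²/2g = 7.496 m
Pipe 2: V = 2.866 m/s, Re = 8.86×10^5, ε/D = 2.94×10^-4, f = 0.01579, h_2 = f(L/D)V²/2g = 6.541 m
Pipe 3: V = 4.718 m/s, Re = 1.14×10^6, ε/D = 0.00135, f = 0.02144, h_3 = f(L/D)V²/2g = 50.47 m
Series → Q common, losses add: H = Σh = 64.51 m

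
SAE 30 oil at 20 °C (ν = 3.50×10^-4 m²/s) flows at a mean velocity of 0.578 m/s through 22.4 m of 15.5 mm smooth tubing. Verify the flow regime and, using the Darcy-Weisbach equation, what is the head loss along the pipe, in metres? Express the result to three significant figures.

Re = VD/ν = 0.578·0.01550/3.50×10^-4 = 25.6 → laminar (Re < 2300)
f = 64/Re = 2.500
h_f = f(L/D)V²/(2g) = 2.500·(22.4/0.01550)·0.578²/(2·9.81) = 61.53 m

h_f ≈ 61.5 m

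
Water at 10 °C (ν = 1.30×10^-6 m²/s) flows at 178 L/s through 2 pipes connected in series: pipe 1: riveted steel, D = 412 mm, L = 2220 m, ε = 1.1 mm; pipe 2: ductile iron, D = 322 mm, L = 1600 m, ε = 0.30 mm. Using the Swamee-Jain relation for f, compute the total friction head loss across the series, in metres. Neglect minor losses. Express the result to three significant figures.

H ≈ 36.8 m

Pipe 1: V = 1.335 m/s, Re = 4.23×10^5, ε/D = 0.00267, f = 0.02580, h_1 = f(L/D)V²/2g = 12.63 m
Pipe 2: V = 2.186 m/s, Re = 5.41×10^5, ε/D = 9.32×10^-4, f = 0.02000, h_2 = f(L/D)V²/2g = 24.20 m
Series → Q common, losses add: H = Σh = 36.83 m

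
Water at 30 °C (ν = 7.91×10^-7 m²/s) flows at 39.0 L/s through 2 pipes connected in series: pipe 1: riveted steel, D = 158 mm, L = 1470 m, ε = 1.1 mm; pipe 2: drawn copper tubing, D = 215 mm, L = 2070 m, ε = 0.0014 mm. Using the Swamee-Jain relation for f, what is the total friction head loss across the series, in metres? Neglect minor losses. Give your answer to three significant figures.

Pipe 1: V = 1.989 m/s, Re = 3.97×10^5, ε/D = 0.00696, f = 0.03395, h_1 = f(L/D)V²/2g = 63.70 m
Pipe 2: V = 1.074 m/s, Re = 2.92×10^5, ε/D = 6.51×10^-6, f = 0.01452, h_2 = f(L/D)V²/2g = 8.224 m
Series → Q common, losses add: H = Σh = 71.93 m

H ≈ 71.9 m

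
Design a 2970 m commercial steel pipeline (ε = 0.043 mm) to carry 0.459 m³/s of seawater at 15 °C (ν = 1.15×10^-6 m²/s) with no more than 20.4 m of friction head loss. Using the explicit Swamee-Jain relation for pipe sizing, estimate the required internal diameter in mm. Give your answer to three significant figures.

Swamee-Jain (Type III): D = 0.66·[ε^1.25·(LQ²/(gh_f))^4.75 + ν·Q^9.4·(L/(gh_f))^5.2]^0.04
LQ²/(gh_f) = 3.127; L/(gh_f) = 14.84
Term 1 = ε^1.25·(…)^4.75 = 7.82×10^-4; Term 2 = ν·Q^9.4·(…)^5.2 = 9.40×10^-4
D = 0.66·(7.82×10^-4 + 9.40×10^-4)^0.04 = 0.5117 m = 512 mm
Check: V = 2.23 m/s, Re = 9.93×10^5, f = 0.01327, h_f = 19.6 m ≈ 20.4 m ✓

D ≈ 512 mm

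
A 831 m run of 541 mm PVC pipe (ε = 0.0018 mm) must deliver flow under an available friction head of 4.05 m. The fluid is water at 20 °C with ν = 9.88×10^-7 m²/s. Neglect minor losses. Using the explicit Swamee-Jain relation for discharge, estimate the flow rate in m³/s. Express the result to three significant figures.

Swamee-Jain (Type II): Q = -0.965·√(gD⁵h_f/L)·ln[ε/(3.7D) + √(3.17ν²L/(gD³h_f))]
√(gD⁵h_f/L) = √(9.81·0.541⁵·4.05/831) = 0.04707
ε/(3.7D) = 8.99×10^-7; √(3.17ν²L/(gD³h_f)) = 2.02×10^-5
Q = -0.965·0.04707·ln(2.112×10^-5) = 0.4890 m³/s
Check: V = 2.13 m/s, Re = 1.16×10^6, f = 0.01141, h_f = 4.04 m ≈ 4.05 m ✓

Q ≈ 0.489 m³/s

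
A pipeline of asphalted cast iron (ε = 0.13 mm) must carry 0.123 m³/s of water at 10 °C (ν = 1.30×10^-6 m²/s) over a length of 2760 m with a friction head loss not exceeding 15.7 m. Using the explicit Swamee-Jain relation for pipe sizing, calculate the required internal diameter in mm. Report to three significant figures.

Swamee-Jain (Type III): D = 0.66·[ε^1.25·(LQ²/(gh_f))^4.75 + ν·Q^9.4·(L/(gh_f))^5.2]^0.04
LQ²/(gh_f) = 0.2711; L/(gh_f) = 17.92
Term 1 = ε^1.25·(…)^4.75 = 2.82×10^-8; Term 2 = ν·Q^9.4·(…)^5.2 = 1.19×10^-8
D = 0.66·(2.82×10^-8 + 1.19×10^-8)^0.04 = 0.3339 m = 334 mm
Check: V = 1.40 m/s, Re = 3.61×10^5, f = 0.01741, h_f = 14.5 m ≈ 15.7 m ✓

D ≈ 334 mm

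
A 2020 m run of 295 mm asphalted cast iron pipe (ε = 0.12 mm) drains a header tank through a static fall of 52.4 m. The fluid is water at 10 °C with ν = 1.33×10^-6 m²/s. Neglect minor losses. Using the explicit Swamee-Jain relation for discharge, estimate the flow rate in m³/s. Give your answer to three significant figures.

Swamee-Jain (Type II): Q = -0.965·√(gD⁵h_f/L)·ln[ε/(3.7D) + √(3.17ν²L/(gD³h_f))]
√(gD⁵h_f/L) = √(9.81·0.295⁵·52.4/2020) = 0.02384
ε/(3.7D) = 1.10×10^-4; √(3.17ν²L/(gD³h_f)) = 2.93×10^-5
Q = -0.965·0.02384·ln(1.392×10^-4) = 0.2043 m³/s
Check: V = 2.99 m/s, Re = 6.63×10^5, f = 0.01691, h_f = 52.7 m ≈ 52.4 m ✓

Q ≈ 0.204 m³/s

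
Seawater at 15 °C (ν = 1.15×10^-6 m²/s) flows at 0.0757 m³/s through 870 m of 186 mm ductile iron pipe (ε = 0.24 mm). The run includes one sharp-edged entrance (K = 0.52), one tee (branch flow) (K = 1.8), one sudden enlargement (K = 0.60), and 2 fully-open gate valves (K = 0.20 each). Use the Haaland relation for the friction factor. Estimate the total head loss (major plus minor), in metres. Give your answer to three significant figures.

H_L ≈ 41.0 m

V = 4Q/(πD²) = 2.786 m/s; V²/2g = 0.3956 m
Re = 4.51×10^5, ε/D = 0.00129 → f = 0.02144 (Haaland)
Major: h_f = f(L/D)·V²/2g = 0.02144·4677·0.3956 = 39.67 m
Minor: ΣK = 3.32; h_m = ΣK·V²/2g = 1.313 m
Total H_L = 39.67 + 1.313 = 40.98 m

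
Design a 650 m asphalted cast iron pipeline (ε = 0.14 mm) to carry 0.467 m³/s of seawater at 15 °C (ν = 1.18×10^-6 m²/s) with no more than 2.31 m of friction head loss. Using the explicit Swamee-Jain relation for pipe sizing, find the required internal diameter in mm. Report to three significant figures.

D ≈ 608 mm

Swamee-Jain (Type III): D = 0.66·[ε^1.25·(LQ²/(gh_f))^4.75 + ν·Q^9.4·(L/(gh_f))^5.2]^0.04
LQ²/(gh_f) = 6.256; L/(gh_f) = 28.68
Term 1 = ε^1.25·(…)^4.75 = 0.0922; Term 2 = ν·Q^9.4·(…)^5.2 = 0.0349
D = 0.66·(0.0922 + 0.0349)^0.04 = 0.6077 m = 608 mm
Check: V = 1.61 m/s, Re = 8.29×10^5, f = 0.01525, h_f = 2.15 m ≈ 2.31 m ✓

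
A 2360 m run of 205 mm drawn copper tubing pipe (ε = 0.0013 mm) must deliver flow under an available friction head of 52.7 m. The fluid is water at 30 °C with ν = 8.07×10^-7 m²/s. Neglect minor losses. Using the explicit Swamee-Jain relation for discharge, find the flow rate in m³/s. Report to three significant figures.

Q ≈ 0.0882 m³/s

Swamee-Jain (Type II): Q = -0.965·√(gD⁵h_f/L)·ln[ε/(3.7D) + √(3.17ν²L/(gD³h_f))]
√(gD⁵h_f/L) = √(9.81·0.205⁵·52.7/2360) = 0.008906
ε/(3.7D) = 1.71×10^-6; √(3.17ν²L/(gD³h_f)) = 3.31×10^-5
Q = -0.965·0.008906·ln(3.479×10^-5) = 0.08823 m³/s
Check: V = 2.67 m/s, Re = 6.79×10^5, f = 0.01253, h_f = 52.5 m ≈ 52.7 m ✓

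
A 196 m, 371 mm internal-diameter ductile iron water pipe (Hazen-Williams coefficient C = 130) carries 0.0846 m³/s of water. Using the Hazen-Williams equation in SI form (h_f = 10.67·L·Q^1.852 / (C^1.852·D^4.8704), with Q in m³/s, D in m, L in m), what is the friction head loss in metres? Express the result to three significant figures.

h_f = 10.67·196·0.0846^1.852 / (130^1.852·0.371^4.8704) = 0.3283 m

h_f ≈ 0.328 m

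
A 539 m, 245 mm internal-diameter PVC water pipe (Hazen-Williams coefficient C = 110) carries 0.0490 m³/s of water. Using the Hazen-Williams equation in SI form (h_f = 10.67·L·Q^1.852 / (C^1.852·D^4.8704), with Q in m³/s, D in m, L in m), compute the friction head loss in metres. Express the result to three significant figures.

h_f = 10.67·539·0.0490^1.852 / (110^1.852·0.245^4.8704) = 3.376 m

h_f ≈ 3.38 m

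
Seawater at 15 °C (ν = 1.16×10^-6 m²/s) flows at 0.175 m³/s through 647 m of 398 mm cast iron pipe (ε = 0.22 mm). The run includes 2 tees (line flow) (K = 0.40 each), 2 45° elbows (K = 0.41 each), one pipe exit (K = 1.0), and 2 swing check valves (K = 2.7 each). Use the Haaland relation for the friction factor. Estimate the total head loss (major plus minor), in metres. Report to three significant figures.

H_L ≈ 3.75 m

V = 4Q/(πD²) = 1.407 m/s; V²/2g = 0.1008 m
Re = 4.83×10^5, ε/D = 5.53×10^-4 → f = 0.01793 (Haaland)
Major: h_f = f(L/D)·V²/2g = 0.01793·1626·0.1008 = 2.940 m
Minor: ΣK = 8.02; h_m = ΣK·V²/2g = 0.8088 m
Total H_L = 2.940 + 0.8088 = 3.748 m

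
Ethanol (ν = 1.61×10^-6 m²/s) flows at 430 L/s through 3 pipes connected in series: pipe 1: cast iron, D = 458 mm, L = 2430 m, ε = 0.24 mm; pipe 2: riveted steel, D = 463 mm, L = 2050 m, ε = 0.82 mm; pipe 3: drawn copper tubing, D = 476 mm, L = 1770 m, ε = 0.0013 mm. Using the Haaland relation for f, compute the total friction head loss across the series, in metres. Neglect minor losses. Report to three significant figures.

Pipe 1: V = 2.610 m/s, Re = 7.42×10^5, ε/D = 5.24×10^-4, f = 0.01748, h_1 = f(L/D)V²/2g = 32.19 m
Pipe 2: V = 2.554 m/s, Re = 7.34×10^5, ε/D = 0.00177, f = 0.02297, h_2 = f(L/D)V²/2g = 33.81 m
Pipe 3: V = 2.416 m/s, Re = 7.14×10^5, ε/D = 2.73×10^-6, f = 0.01231, h_3 = f(L/D)V²/2g = 13.62 m
Series → Q common, losses add: H = Σh = 79.62 m

H ≈ 79.6 m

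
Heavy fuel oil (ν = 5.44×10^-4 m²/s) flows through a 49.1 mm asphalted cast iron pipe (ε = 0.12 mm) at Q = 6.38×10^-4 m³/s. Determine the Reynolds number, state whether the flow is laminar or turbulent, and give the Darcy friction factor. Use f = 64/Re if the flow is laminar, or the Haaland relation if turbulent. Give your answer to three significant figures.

Re ≈ 30.4; laminar; f = 64/Re ≈ 2.10

V = 4Q/(πD²) = 0.3370 m/s
Re = VD/ν = 0.3370·0.0491/5.44×10^-4 = 30.4
Re < 2300 → laminar → f = 64/Re = 2.104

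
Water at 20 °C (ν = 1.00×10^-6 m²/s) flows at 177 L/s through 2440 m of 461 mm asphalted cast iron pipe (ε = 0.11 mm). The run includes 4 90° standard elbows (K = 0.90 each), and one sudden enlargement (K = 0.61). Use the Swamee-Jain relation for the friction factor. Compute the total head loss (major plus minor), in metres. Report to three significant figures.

H_L ≈ 5.06 m

V = 4Q/(πD²) = 1.060 m/s; V²/2g = 0.05731 m
Re = 4.89×10^5, ε/D = 2.39×10^-4 → f = 0.01589 (Swamee-Jain)
Major: h_f = f(L/D)·V²/2g = 0.01589·5293·0.05731 = 4.820 m
Minor: ΣK = 4.21; h_m = ΣK·V²/2g = 0.2413 m
Total H_L = 4.820 + 0.2413 = 5.062 m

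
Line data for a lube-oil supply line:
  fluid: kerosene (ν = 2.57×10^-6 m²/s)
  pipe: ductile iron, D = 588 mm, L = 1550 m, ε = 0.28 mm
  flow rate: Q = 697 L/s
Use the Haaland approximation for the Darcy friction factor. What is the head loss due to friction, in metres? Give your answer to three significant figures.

h_f ≈ 15.3 m

V = 4Q/(πD²) = 4·0.697/(π·0.588²) = 2.567 m/s
Re = VD/ν = 2.567·0.588/2.57×10^-6 = 5.87×10^5 → turbulent
ε/D = 0.28/588 = 4.76×10^-4
Haaland: f = 0.01730
h_f = f(L/D)V²/(2g) = 0.01730·(1550/0.588)·2.567²/(2·9.81) = 15.32 m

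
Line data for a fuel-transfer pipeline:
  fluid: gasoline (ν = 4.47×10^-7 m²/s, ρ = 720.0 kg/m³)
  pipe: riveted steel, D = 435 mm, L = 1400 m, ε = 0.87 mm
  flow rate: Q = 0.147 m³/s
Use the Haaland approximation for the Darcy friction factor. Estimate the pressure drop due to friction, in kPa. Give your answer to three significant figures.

Δp ≈ 26.8 kPa

V = 4Q/(πD²) = 4·0.147/(π·0.435²) = 0.9891 m/s
Re = VD/ν = 0.9891·0.435/4.47×10^-7 = 9.63×10^5 → turbulent
ε/D = 0.87/435 = 0.00200
Haaland: f = 0.02364
h_f = f(L/D)V²/(2g) = 0.02364·(1400/0.435)·0.9891²/(2·9.81) = 3.793 m
Δp = ρg·h_f = 720.0·9.81·3.793 = 26.79 kPa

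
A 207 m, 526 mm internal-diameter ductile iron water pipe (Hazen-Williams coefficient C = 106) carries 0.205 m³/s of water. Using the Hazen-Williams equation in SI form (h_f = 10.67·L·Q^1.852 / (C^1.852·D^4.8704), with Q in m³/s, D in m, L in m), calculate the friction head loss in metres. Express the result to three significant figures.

h_f = 10.67·207·0.205^1.852 / (106^1.852·0.526^4.8704) = 0.4759 m

h_f ≈ 0.476 m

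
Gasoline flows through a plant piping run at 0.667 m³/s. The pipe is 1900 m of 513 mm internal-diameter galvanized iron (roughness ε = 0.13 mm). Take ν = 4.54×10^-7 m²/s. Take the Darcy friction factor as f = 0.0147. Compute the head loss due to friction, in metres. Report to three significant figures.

h_f ≈ 28.9 m

V = 4Q/(πD²) = 4·0.667/(π·0.513²) = 3.227 m/s
h_f = f(L/D)V²/(2g) = 0.01470·(1900/0.513)·3.227²/(2·9.81) = 28.90 m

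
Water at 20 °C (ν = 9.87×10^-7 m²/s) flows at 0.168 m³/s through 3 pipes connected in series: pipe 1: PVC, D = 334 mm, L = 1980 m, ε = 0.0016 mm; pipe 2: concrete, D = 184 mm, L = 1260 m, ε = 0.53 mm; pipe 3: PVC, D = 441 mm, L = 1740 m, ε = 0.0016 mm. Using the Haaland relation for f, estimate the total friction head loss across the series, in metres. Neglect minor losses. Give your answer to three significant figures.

H ≈ 380 m

Pipe 1: V = 1.917 m/s, Re = 6.49×10^5, ε/D = 4.79×10^-6, f = 0.01254, h_1 = f(L/D)V²/2g = 13.93 m
Pipe 2: V = 6.318 m/s, Re = 1.18×10^6, ε/D = 0.00288, f = 0.02603, h_2 = f(L/D)V²/2g = 362.6 m
Pipe 3: V = 1.100 m/s, Re = 4.91×10^5, ε/D = 3.63×10^-6, f = 0.01314, h_3 = f(L/D)V²/2g = 3.197 m
Series → Q common, losses add: H = Σh = 379.7 m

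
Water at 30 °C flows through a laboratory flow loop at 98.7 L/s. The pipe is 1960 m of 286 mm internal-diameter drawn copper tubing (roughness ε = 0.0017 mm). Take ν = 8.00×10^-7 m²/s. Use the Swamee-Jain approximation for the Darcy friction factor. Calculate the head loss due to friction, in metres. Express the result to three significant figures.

V = 4Q/(πD²) = 4·0.0987/(π·0.286²) = 1.536 m/s
Re = VD/ν = 1.536·0.286/8.00×10^-7 = 5.49×10^5 → turbulent
ε/D = 0.0017/286 = 5.94×10^-6
Swamee-Jain: f = 0.01298
h_f = f(L/D)V²/(2g) = 0.01298·(1960/0.286)·1.536²/(2·9.81) = 10.70 m

h_f ≈ 10.7 m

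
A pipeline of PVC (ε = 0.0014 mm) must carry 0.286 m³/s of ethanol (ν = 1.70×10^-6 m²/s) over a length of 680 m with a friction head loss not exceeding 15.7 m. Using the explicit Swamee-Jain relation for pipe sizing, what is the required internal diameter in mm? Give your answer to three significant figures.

D ≈ 330 mm

Swamee-Jain (Type III): D = 0.66·[ε^1.25·(LQ²/(gh_f))^4.75 + ν·Q^9.4·(L/(gh_f))^5.2]^0.04
LQ²/(gh_f) = 0.3611; L/(gh_f) = 4.415
Term 1 = ε^1.25·(…)^4.75 = 3.82×10^-10; Term 2 = ν·Q^9.4·(…)^5.2 = 2.98×10^-8
D = 0.66·(3.82×10^-10 + 2.98×10^-8)^0.04 = 0.3302 m = 330 mm
Check: V = 3.34 m/s, Re = 6.49×10^5, f = 0.01258, h_f = 14.7 m ≈ 15.7 m ✓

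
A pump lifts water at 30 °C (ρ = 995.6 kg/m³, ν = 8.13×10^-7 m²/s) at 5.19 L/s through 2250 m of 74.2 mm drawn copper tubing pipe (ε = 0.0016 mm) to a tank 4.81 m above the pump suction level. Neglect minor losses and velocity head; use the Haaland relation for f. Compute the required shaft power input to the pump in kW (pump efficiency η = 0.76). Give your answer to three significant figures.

V = 4Q/(πD²) = 1.200 m/s; Re = 1.10×10^5; ε/D = 2.16×10^-5; f = 0.01758
h_f = f(L/D)V²/2g = 39.14 m
Total head H = z + h_f = 4.81 + 39.14 = 43.95 m
P_hyd = ρgQH = 995.6·9.81·0.00519·43.95 = 2.228 kW
P_shaft = P_hyd/η = 2.228/0.76 = 2.931 kW

P_shaft ≈ 2.93 kW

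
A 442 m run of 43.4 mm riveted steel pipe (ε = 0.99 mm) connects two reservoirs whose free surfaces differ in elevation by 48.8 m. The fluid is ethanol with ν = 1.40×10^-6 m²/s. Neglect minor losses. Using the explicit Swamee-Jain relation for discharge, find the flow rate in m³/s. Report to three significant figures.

Swamee-Jain (Type II): Q = -0.965·√(gD⁵h_f/L)·ln[ε/(3.7D) + √(3.17ν²L/(gD³h_f))]
√(gD⁵h_f/L) = √(9.81·0.0434⁵·48.8/442) = 4.084×10^-4
ε/(3.7D) = 0.00617; √(3.17ν²L/(gD³h_f)) = 2.65×10^-4
Q = -0.965·4.084×10^-4·ln(0.006430) = 0.001989 m³/s
Check: V = 1.34 m/s, Re = 4.17×10^4, f = 0.05247, h_f = 49.2 m ≈ 48.8 m ✓

Q ≈ 0.00199 m³/s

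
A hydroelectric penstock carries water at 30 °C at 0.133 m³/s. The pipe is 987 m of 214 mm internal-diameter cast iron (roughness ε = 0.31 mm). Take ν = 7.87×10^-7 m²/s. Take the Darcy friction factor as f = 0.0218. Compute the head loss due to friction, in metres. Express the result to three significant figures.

h_f ≈ 70.1 m

V = 4Q/(πD²) = 4·0.133/(π·0.214²) = 3.698 m/s
h_f = f(L/D)V²/(2g) = 0.02180·(987/0.214)·3.698²/(2·9.81) = 70.07 m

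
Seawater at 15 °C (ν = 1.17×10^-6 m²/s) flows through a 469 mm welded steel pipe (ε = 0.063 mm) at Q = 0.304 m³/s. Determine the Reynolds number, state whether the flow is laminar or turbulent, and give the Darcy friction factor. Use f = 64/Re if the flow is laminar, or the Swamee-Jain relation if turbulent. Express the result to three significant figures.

V = 4Q/(πD²) = 1.760 m/s
Re = VD/ν = 1.760·0.469/1.17×10^-6 = 7.05×10^5
Re > 4000 → turbulent; ε/D = 1.34×10^-4
Swamee-Jain: f = 0.01438

Re ≈ 7.05×10^5; turbulent; f ≈ 0.0144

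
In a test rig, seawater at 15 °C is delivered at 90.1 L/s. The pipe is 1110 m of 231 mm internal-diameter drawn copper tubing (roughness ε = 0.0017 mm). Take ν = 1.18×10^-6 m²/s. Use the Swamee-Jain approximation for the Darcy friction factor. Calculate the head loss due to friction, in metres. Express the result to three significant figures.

V = 4Q/(πD²) = 4·0.0901/(π·0.231²) = 2.150 m/s
Re = VD/ν = 2.150·0.231/1.18×10^-6 = 4.21×10^5 → turbulent
ε/D = 0.0017/231 = 7.36×10^-6
Swamee-Jain: f = 0.01361
h_f = f(L/D)V²/(2g) = 0.01361·(1110/0.231)·2.150²/(2·9.81) = 15.41 m

h_f ≈ 15.4 m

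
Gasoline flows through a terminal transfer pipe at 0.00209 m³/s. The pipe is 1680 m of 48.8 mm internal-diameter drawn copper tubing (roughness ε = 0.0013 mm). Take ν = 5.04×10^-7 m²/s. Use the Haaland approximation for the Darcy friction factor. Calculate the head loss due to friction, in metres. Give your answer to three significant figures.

V = 4Q/(πD²) = 4·0.00209/(π·0.0488²) = 1.117 m/s
Re = VD/ν = 1.117·0.0488/5.04×10^-7 = 1.08×10^5 → turbulent
ε/D = 0.0013/48.8 = 2.66×10^-5
Haaland: f = 0.01765
h_f = f(L/D)V²/(2g) = 0.01765·(1680/0.0488)·1.117²/(2·9.81) = 38.66 m

h_f ≈ 38.7 m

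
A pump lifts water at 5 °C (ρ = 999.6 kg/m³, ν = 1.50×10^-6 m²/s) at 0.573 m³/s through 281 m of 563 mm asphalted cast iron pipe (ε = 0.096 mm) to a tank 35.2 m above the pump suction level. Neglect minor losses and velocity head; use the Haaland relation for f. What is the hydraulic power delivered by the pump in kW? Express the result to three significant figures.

V = 4Q/(πD²) = 2.302 m/s; Re = 8.64×10^5; ε/D = 1.71×10^-4; f = 0.01439
h_f = f(L/D)V²/2g = 1.939 m
Total head H = z + h_f = 35.2 + 1.939 = 37.14 m
P_hyd = ρgQH = 999.6·9.81·0.573·37.14 = 208.7 kW

P_hyd ≈ 209 kW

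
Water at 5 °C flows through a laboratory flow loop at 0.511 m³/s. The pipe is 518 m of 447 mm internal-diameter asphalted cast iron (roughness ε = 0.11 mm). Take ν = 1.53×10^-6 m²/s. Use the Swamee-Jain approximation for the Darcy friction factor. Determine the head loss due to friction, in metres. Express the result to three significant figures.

V = 4Q/(πD²) = 4·0.511/(π·0.447²) = 3.256 m/s
Re = VD/ν = 3.256·0.447/1.53×10^-6 = 9.51×10^5 → turbulent
ε/D = 0.11/447 = 2.46×10^-4
Swamee-Jain: f = 0.01529
h_f = f(L/D)V²/(2g) = 0.01529·(518/0.447)·3.256²/(2·9.81) = 9.575 m

h_f ≈ 9.57 m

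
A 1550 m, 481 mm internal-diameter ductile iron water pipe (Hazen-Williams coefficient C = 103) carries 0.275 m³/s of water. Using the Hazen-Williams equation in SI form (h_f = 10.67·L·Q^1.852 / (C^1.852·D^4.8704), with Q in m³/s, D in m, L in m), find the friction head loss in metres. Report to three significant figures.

h_f = 10.67·1550·0.275^1.852 / (103^1.852·0.481^4.8704) = 10.01 m

h_f ≈ 10.0 m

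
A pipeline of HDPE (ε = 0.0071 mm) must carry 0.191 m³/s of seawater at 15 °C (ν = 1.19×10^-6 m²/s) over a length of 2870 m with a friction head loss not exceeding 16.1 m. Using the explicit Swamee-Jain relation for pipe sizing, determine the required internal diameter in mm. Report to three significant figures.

Swamee-Jain (Type III): D = 0.66·[ε^1.25·(LQ²/(gh_f))^4.75 + ν·Q^9.4·(L/(gh_f))^5.2]^0.04
LQ²/(gh_f) = 0.6629; L/(gh_f) = 18.17
Term 1 = ε^1.25·(…)^4.75 = 5.20×10^-8; Term 2 = ν·Q^9.4·(…)^5.2 = 7.35×10^-7
D = 0.66·(5.20×10^-8 + 7.35×10^-7)^0.04 = 0.3762 m = 376 mm
Check: V = 1.72 m/s, Re = 5.43×10^5, f = 0.01321, h_f = 15.2 m ≈ 16.1 m ✓

D ≈ 376 mm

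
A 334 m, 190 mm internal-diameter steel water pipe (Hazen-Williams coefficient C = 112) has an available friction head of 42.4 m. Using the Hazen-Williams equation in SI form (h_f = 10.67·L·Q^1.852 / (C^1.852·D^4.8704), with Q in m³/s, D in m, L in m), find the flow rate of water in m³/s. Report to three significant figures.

Rearranging: Q = [h_f·C^1.852·D^4.8704 / (10.67·L)]^(1/1.852)
Q = [42.4·112^1.852·0.190^4.8704 / (10.67·334)]^0.540 = 0.1298 m³/s

Q ≈ 0.130 m³/s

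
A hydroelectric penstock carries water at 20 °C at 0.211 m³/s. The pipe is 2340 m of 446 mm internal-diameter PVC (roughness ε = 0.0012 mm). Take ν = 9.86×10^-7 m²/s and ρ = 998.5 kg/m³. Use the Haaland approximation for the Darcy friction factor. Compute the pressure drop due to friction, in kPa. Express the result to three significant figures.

V = 4Q/(πD²) = 4·0.211/(π·0.446²) = 1.351 m/s
Re = VD/ν = 1.351·0.446/9.86×10^-7 = 6.11×10^5 → turbulent
ε/D = 0.0012/446 = 2.69×10^-6
Haaland: f = 0.01264
h_f = f(L/D)V²/(2g) = 0.01264·(2340/0.446)·1.351²/(2·9.81) = 6.166 m
Δp = ρg·h_f = 998.5·9.81·6.166 = 60.40 kPa

Δp ≈ 60.4 kPa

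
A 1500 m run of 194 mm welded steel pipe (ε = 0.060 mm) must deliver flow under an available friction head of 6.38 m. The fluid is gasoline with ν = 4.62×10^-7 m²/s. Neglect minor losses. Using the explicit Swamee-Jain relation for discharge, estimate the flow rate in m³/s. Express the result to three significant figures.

Swamee-Jain (Type II): Q = -0.965·√(gD⁵h_f/L)·ln[ε/(3.7D) + √(3.17ν²L/(gD³h_f))]
√(gD⁵h_f/L) = √(9.81·0.194⁵·6.38/1500) = 0.003386
ε/(3.7D) = 8.36×10^-5; √(3.17ν²L/(gD³h_f)) = 4.71×10^-5
Q = -0.965·0.003386·ln(1.307×10^-4) = 0.02922 m³/s
Check: V = 0.989 m/s, Re = 4.15×10^5, f = 0.01667, h_f = 6.42 m ≈ 6.38 m ✓

Q ≈ 0.0292 m³/s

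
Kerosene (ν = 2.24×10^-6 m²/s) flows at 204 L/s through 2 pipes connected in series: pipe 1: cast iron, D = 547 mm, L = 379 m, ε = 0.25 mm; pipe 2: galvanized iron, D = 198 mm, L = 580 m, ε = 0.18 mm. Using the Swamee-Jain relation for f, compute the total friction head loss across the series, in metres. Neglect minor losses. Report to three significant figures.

Pipe 1: V = 0.8681 m/s, Re = 2.12×10^5, ε/D = 4.57×10^-4, f = 0.01860, h_1 = f(L/D)V²/2g = 0.4951 m
Pipe 2: V = 6.625 m/s, Re = 5.86×10^5, ε/D = 9.09×10^-4, f = 0.01985, h_2 = f(L/D)V²/2g = 130.1 m
Series → Q common, losses add: H = Σh = 130.6 m

H ≈ 131 m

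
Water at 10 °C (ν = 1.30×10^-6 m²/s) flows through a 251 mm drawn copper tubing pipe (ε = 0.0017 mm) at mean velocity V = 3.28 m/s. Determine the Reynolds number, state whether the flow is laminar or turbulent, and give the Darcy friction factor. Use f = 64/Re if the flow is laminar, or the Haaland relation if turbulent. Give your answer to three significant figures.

Re = VD/ν = 3.280·0.251/1.30×10^-6 = 6.33×10^5
Re > 4000 → turbulent; ε/D = 6.77×10^-6
Haaland: f = 0.01262

Re ≈ 6.33×10^5; turbulent; f ≈ 0.0126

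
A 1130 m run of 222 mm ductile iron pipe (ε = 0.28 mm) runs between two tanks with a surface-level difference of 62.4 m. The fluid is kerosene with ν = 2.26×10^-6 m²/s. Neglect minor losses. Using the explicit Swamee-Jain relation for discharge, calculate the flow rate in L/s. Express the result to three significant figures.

Swamee-Jain (Type II): Q = -0.965·√(gD⁵h_f/L)·ln[ε/(3.7D) + √(3.17ν²L/(gD³h_f))]
√(gD⁵h_f/L) = √(9.81·0.222⁵·62.4/1130) = 0.01709
ε/(3.7D) = 3.41×10^-4; √(3.17ν²L/(gD³h_f)) = 5.23×10^-5
Q = -0.965·0.01709·ln(3.931×10^-4) = 0.1293 m³/s
Check: V = 3.34 m/s, Re = 3.28×10^5, f = 0.02170, h_f = 62.8 m ≈ 62.4 m ✓

Q ≈ 129 L/s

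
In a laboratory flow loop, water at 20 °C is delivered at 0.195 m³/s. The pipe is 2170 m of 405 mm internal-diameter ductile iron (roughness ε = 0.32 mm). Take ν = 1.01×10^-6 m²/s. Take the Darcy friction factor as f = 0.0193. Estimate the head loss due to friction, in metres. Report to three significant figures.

V = 4Q/(πD²) = 4·0.195/(π·0.405²) = 1.514 m/s
h_f = f(L/D)V²/(2g) = 0.01930·(2170/0.405)·1.514²/(2·9.81) = 12.08 m

h_f ≈ 12.1 m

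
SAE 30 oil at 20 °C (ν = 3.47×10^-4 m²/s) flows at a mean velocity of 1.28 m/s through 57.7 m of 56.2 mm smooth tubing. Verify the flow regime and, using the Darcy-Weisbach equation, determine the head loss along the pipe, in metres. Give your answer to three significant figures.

Re = VD/ν = 1.28·0.05620/3.47×10^-4 = 207 → laminar (Re < 2300)
f = 64/Re = 0.3087
h_f = f(L/D)V²/(2g) = 0.3087·(57.7/0.05620)·1.28²/(2·9.81) = 26.47 m

h_f ≈ 26.5 m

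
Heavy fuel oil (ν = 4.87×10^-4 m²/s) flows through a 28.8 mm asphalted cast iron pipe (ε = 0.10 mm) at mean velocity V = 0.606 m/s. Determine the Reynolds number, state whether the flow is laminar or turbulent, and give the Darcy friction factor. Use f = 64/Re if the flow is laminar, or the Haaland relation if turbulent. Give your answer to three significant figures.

Re = VD/ν = 0.6060·0.0288/4.87×10^-4 = 35.8
Re < 2300 → laminar → f = 64/Re = 1.786

Re ≈ 35.8; laminar; f = 64/Re ≈ 1.79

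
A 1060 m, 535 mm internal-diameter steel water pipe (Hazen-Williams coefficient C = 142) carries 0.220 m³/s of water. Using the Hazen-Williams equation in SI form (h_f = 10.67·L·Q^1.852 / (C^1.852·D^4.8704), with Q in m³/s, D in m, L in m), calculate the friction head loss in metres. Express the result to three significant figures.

h_f = 10.67·1060·0.220^1.852 / (142^1.852·0.535^4.8704) = 1.488 m

h_f ≈ 1.49 m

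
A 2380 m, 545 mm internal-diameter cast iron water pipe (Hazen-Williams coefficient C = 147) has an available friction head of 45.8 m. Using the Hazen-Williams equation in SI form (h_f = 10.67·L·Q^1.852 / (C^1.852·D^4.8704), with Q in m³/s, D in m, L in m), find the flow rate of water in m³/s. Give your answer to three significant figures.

Rearranging: Q = [h_f·C^1.852·D^4.8704 / (10.67·L)]^(1/1.852)
Q = [45.8·147^1.852·0.545^4.8704 / (10.67·2380)]^0.540 = 0.9829 m³/s

Q ≈ 0.983 m³/s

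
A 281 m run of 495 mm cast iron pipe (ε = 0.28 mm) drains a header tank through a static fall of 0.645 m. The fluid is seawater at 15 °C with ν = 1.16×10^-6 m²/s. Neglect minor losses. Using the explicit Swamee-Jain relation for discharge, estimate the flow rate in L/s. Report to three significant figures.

Swamee-Jain (Type II): Q = -0.965·√(gD⁵h_f/L)·ln[ε/(3.7D) + √(3.17ν²L/(gD³h_f))]
√(gD⁵h_f/L) = √(9.81·0.495⁵·0.645/281) = 0.02587
ε/(3.7D) = 1.53×10^-4; √(3.17ν²L/(gD³h_f)) = 3.95×10^-5
Q = -0.965·0.02587·ln(1.924×10^-4) = 0.2136 m³/s
Check: V = 1.11 m/s, Re = 4.74×10^5, f = 0.01822, h_f = 0.649 m ≈ 0.645 m ✓

Q ≈ 214 L/s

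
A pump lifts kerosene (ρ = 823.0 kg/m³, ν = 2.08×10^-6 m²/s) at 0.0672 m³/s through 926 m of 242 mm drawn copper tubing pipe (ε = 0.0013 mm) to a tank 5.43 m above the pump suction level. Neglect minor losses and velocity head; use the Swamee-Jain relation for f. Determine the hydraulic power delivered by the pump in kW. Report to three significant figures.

V = 4Q/(πD²) = 1.461 m/s; Re = 1.70×10^5; ε/D = 5.37×10^-6; f = 0.01608
h_f = f(L/D)V²/2g = 6.694 m
Total head H = z + h_f = 5.43 + 6.694 = 12.12 m
P_hyd = ρgQH = 823.0·9.81·0.0672·12.12 = 6.578 kW

P_hyd ≈ 6.58 kW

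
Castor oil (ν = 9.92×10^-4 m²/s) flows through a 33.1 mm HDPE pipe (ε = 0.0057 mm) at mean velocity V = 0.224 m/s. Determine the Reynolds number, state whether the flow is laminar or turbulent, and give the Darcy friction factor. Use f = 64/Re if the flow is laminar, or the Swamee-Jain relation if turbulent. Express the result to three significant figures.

Re ≈ 7.47; laminar; f = 64/Re ≈ 8.56

Re = VD/ν = 0.2240·0.0331/9.92×10^-4 = 7.47
Re < 2300 → laminar → f = 64/Re = 8.563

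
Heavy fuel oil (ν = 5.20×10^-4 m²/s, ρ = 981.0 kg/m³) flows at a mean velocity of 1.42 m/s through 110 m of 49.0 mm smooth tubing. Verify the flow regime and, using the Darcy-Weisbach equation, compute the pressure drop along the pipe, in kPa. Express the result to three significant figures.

Δp ≈ 1060 kPa

Re = VD/ν = 1.42·0.04900/5.20×10^-4 = 134 → laminar (Re < 2300)
f = 64/Re = 0.4783
h_f = f(L/D)V²/(2g) = 0.4783·(110/0.04900)·1.42²/(2·9.81) = 110.4 m
Δp = ρg·h_f = 981.0·9.81·110.4 = 1062 kPa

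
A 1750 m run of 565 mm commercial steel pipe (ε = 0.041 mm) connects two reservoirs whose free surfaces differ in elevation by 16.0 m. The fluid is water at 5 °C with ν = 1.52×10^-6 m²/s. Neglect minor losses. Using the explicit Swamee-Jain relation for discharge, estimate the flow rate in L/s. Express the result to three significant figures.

Swamee-Jain (Type II): Q = -0.965·√(gD⁵h_f/L)·ln[ε/(3.7D) + √(3.17ν²L/(gD³h_f))]
√(gD⁵h_f/L) = √(9.81·0.565⁵·16.0/1750) = 0.07186
ε/(3.7D) = 1.96×10^-5; √(3.17ν²L/(gD³h_f)) = 2.13×10^-5
Q = -0.965·0.07186·ln(4.089×10^-5) = 0.7007 m³/s
Check: V = 2.79 m/s, Re = 1.04×10^6, f = 0.01303, h_f = 16.1 m ≈ 16.0 m ✓

Q ≈ 701 L/s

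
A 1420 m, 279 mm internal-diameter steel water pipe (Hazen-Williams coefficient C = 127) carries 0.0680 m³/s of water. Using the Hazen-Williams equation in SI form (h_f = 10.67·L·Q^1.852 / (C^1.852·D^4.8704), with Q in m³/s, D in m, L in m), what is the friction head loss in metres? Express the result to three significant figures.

h_f = 10.67·1420·0.0680^1.852 / (127^1.852·0.279^4.8704) = 6.640 m

h_f ≈ 6.64 m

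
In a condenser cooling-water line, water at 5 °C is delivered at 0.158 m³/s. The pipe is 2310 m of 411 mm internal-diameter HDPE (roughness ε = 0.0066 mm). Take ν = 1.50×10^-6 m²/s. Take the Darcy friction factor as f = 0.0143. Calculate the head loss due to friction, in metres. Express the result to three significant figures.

V = 4Q/(πD²) = 4·0.158/(π·0.411²) = 1.191 m/s
h_f = f(L/D)V²/(2g) = 0.01430·(2310/0.411)·1.191²/(2·9.81) = 5.810 m

h_f ≈ 5.81 m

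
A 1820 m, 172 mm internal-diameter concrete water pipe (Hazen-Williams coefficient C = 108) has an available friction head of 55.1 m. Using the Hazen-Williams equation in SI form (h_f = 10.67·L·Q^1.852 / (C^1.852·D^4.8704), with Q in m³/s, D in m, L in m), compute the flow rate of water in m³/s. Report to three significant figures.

Q ≈ 0.0444 m³/s

Rearranging: Q = [h_f·C^1.852·D^4.8704 / (10.67·L)]^(1/1.852)
Q = [55.1·108^1.852·0.172^4.8704 / (10.67·1820)]^0.540 = 0.04443 m³/s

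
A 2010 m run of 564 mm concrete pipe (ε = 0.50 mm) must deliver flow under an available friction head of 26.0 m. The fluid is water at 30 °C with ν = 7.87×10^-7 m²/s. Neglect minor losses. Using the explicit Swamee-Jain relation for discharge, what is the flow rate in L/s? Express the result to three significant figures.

Swamee-Jain (Type II): Q = -0.965·√(gD⁵h_f/L)·ln[ε/(3.7D) + √(3.17ν²L/(gD³h_f))]
√(gD⁵h_f/L) = √(9.81·0.564⁵·26.0/2010) = 0.08510
ε/(3.7D) = 2.40×10^-4; √(3.17ν²L/(gD³h_f)) = 9.29×10^-6
Q = -0.965·0.08510·ln(2.489×10^-4) = 0.6815 m³/s
Check: V = 2.73 m/s, Re = 1.95×10^6, f = 0.01931, h_f = 26.1 m ≈ 26.0 m ✓

Q ≈ 681 L/s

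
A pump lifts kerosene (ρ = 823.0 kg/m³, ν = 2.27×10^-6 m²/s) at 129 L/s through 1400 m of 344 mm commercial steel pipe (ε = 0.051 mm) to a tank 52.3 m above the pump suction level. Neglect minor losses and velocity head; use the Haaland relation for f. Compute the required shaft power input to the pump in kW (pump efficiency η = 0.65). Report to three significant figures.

V = 4Q/(πD²) = 1.388 m/s; Re = 2.10×10^5; ε/D = 1.48×10^-4; f = 0.01640
h_f = f(L/D)V²/2g = 6.555 m
Total head H = z + h_f = 52.3 + 6.555 = 58.86 m
P_hyd = ρgQH = 823.0·9.81·0.129·58.86 = 61.30 kW
P_shaft = P_hyd/η = 61.30/0.65 = 94.30 kW

P_shaft ≈ 94.3 kW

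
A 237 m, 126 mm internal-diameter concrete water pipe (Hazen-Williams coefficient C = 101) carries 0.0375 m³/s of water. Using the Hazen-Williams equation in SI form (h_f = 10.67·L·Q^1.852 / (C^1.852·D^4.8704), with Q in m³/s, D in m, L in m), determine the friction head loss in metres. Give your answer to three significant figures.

h_f ≈ 27.0 m

h_f = 10.67·237·0.0375^1.852 / (101^1.852·0.126^4.8704) = 27.01 m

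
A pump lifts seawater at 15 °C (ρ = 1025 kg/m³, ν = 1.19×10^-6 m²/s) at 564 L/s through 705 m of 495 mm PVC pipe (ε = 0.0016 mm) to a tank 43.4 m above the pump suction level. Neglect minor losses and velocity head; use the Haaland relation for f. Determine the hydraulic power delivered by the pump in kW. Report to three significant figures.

V = 4Q/(πD²) = 2.931 m/s; Re = 1.22×10^6; ε/D = 3.23×10^-6; f = 0.01127
h_f = f(L/D)V²/2g = 7.027 m
Total head H = z + h_f = 43.4 + 7.027 = 50.43 m
P_hyd = ρgQH = 1025·9.81·0.564·50.43 = 286.0 kW

P_hyd ≈ 286 kW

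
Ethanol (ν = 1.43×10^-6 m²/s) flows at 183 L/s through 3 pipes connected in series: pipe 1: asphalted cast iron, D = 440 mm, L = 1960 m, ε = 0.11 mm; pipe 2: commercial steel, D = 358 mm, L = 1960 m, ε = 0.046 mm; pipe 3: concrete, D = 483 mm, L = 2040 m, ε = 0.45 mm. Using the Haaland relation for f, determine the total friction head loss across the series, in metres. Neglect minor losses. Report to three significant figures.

Pipe 1: V = 1.204 m/s, Re = 3.70×10^5, ε/D = 2.50×10^-4, f = 0.01612, h_1 = f(L/D)V²/2g = 5.302 m
Pipe 2: V = 1.818 m/s, Re = 4.55×10^5, ε/D = 1.28×10^-4, f = 0.01472, h_2 = f(L/D)V²/2g = 13.58 m
Pipe 3: V = 0.9988 m/s, Re = 3.37×10^5, ε/D = 9.32×10^-4, f = 0.02014, h_3 = f(L/D)V²/2g = 4.325 m
Series → Q common, losses add: H = Σh = 23.20 m

H ≈ 23.2 m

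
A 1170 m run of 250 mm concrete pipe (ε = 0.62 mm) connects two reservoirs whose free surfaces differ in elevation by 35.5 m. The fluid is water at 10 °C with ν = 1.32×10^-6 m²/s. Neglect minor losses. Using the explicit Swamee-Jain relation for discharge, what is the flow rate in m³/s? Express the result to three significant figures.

Swamee-Jain (Type II): Q = -0.965·√(gD⁵h_f/L)·ln[ε/(3.7D) + √(3.17ν²L/(gD³h_f))]
√(gD⁵h_f/L) = √(9.81·0.250⁵·35.5/1170) = 0.01705
ε/(3.7D) = 6.70×10^-4; √(3.17ν²L/(gD³h_f)) = 3.45×10^-5
Q = -0.965·0.01705·ln(7.047×10^-4) = 0.1194 m³/s
Check: V = 2.43 m/s, Re = 4.61×10^5, f = 0.02528, h_f = 35.7 m ≈ 35.5 m ✓

Q ≈ 0.119 m³/s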